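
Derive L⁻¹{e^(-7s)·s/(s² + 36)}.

L⁻¹{s/(s² + 36)} = cos(6t). By the time shift theorem, L⁻¹{e^(-as)F(s)} = u(t-a)f(t-a) with a=7, so L⁻¹{e^(-7s)·s/(s² + 36)} = u(t-7)·cos(6(t-7))

Final answer: u(t-7)·cos(6(t-7))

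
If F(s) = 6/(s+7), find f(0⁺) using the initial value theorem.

f(0⁺) = lim_{s→∞} s·6/(s+7) = lim_{s→∞} 6s/(s+7) = 6

Final answer: 6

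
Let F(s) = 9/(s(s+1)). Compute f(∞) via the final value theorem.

f(∞) = lim_{s→0} s·9/(s(s+1)) = lim_{s→0} 9/(s+1) = 9/1 = 9

Final answer: 9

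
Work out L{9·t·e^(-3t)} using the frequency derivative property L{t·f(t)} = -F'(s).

L{e^(-3t)} = 1/(s+3). By frequency derivative: L{t·e^(-3t)} = -d/ds[1/(s+3)] = -(-1)/(s+3)² = 1/(s+3)². Then L{9·t·e^(-3t)} = 9·1/(s+3)² = 9/(s+3)²

Final answer: 9/(s+3)²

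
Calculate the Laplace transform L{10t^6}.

L{10t^6} = 10 · L{t^6} = 10 · 720/s^7 = 7200/s^7

Final answer: 7200/s^7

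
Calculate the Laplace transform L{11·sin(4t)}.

L{sin(ωt)} = ω/(s² + ω²), so L{sin(4t)} = 4/(s² + 16). Then L{11·sin(4t)} = 11·4/(s² + 16) = 44/(s² + 16)

Final answer: 44/(s² + 16)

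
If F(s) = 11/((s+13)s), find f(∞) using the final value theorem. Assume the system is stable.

f(∞) = lim_{s→0} sF(s) = lim_{s→0} 11/(s+13) = 11/13

Final answer: 11/13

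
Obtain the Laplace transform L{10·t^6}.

L{t^n} = n!/s^(n+1), so L{t^6} = 720/s^7. Then L{10·t^6} = 10·720/s^7 = 7200/s^7

Final answer: 7200/s^7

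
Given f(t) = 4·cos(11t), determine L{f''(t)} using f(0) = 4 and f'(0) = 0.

F(s) = 4s/(s² + 121). L{f''(t)} = s²F(s) - sf(0) - f'(0) = 4s³/(s² + 121) - 4s = (4s³ - 4s(s² + 121))/(s² + 121) = -484s/(s² + 121)

Final answer: -484s/(s² + 121)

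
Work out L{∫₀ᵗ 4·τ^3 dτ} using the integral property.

L{∫₀ᵗ f(τ)dτ} = F(s)/s with f(t) = 4t^3. F(s) = 24/s^4, so L{∫₀ᵗ 4·τ^3 dτ} = (24/s^4)/s = 24/s^5. (Check: ∫₀ᵗ 4·τ^3 dτ = 4t^4/4.)

Final answer: 24/s^5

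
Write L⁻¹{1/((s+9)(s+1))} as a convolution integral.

1/((s+9)(s+1)) = (1/(s+9))·(1/(s+1)) = L{e^(-9t)}·L{e^(-t)}. So f(t) = e^(-9t)*e^(-t) = ∫₀ᵗ e^(-9τ)·e^(-(t-τ)) dτ

Final answer: ∫₀ᵗ e^(-9τ)·e^(-(t-τ)) dτ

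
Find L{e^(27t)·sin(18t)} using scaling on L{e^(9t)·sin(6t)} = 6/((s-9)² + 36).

Scaling with a=3: L{e^(27t)·sin(18t)} = (1/3) · 6/((s/3-9)² + 36). Simplifying: 18/((s-27)² + 324)

Final answer: 18/((s-27)² + 324)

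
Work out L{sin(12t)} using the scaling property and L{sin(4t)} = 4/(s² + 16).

Using L{f(at)} = (1/a)F(s/a) with a=3: L{sin(12t)} = (1/3) · 4/((s/3)² + 16) = (1/3) · 4·9/(s² + 144) = 12/(s² + 144)

Final answer: 12/(s² + 144)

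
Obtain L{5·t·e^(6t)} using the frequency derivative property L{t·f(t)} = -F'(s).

L{e^(6t)} = 1/(s-6). By frequency derivative: L{t·e^(6t)} = -d/ds[1/(s-6)] = -(-1)/(s-6)² = 1/(s-6)². Then L{5·t·e^(6t)} = 5·1/(s-6)² = 5/(s-6)²

Final answer: 5/(s-6)²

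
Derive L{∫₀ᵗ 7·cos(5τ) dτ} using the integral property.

L{∫₀ᵗ f(τ)dτ} = F(s)/s with F(s) = 7s/(s² + 25), so the result is (7s/(s² + 25))/s = 7/(s² + 25)

Final answer: 7/(s² + 25)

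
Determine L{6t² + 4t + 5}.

L{6t² + 4t + 5} = 6·2/s³ + 4/s² + 5/s = 12/s³ + 4/s² + 5/s

Final answer: 12/s³ + 4/s² + 5/s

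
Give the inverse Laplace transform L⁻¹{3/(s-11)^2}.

L⁻¹{n!/(s-a)^(n+1)} = t^n·e^(at) with n=1, a=11. So L⁻¹{1/(s-11)^2} = t·e^(11t), and L⁻¹{3/(s-11)^2} = (3/1)·t·e^(11t) = 3·t·e^(11t)

Final answer: 3·t·e^(11t)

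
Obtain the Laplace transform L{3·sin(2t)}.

L{sin(ωt)} = ω/(s² + ω²), so L{sin(2t)} = 2/(s² + 4). Then L{3·sin(2t)} = 3·2/(s² + 4) = 6/(s² + 4)

Final answer: 6/(s² + 4)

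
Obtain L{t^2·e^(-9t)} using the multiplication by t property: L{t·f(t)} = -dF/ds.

Using L{t^n·e^(at)} = n!/(s-a)^(n+1), L{t^2·e^(-9t)} = 2/(s+9)^3

Final answer: 2/(s+9)^3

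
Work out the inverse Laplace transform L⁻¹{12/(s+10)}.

L⁻¹{1/(s-a)} = e^(at), so L⁻¹{1/(s+10)} = e^(-10t), and L⁻¹{12/(s+10)} = 12·e^(-10t)

Final answer: 12·e^(-10t)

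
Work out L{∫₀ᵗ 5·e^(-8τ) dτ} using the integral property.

L{∫₀ᵗ f(τ)dτ} = F(s)/s with F(s) = 5/(s+8), so L{∫₀ᵗ 5·e^(-8τ) dτ} = 5/(s(s+8))

Final answer: 5/(s(s+8))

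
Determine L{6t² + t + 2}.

L{6t² + t + 2} = 6·2/s³ + 1/s² + 2/s = 12/s³ + 1/s² + 2/s

Final answer: 12/s³ + 1/s² + 2/s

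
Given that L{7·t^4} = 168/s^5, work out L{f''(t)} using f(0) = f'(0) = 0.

L{f''(t)} = s²F(s) - sf(0) - f'(0) = s²·168/s^5 - 0 - 0 = 168/s^3

Final answer: 168/s^3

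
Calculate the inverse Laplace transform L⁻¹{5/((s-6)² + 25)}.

Using frequency shift, L⁻¹{5/((s-6)² + 25)} = e^(6t)·sin(5t)

Final answer: e^(6t)·sin(5t)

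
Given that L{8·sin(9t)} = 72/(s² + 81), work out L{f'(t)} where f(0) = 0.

L{f'(t)} = s·F(s) - f(0) = s·72/(s² + 81) - 0 = 72s/(s² + 81)

Final answer: 72s/(s² + 81)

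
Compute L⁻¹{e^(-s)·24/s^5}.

L⁻¹{24/s^5} = t^4. By the time shift theorem, L⁻¹{e^(-as)F(s)} = u(t-a)f(t-a) with a=1, so L⁻¹{e^(-s)·24/s^5} = u(t-1)·(t-1)^4

Final answer: u(t-1)·(t-1)^4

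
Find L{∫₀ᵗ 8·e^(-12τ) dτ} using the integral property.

L{∫₀ᵗ f(τ)dτ} = F(s)/s with F(s) = 8/(s+12), so L{∫₀ᵗ 8·e^(-12τ) dτ} = 8/(s(s+12))

Final answer: 8/(s(s+12))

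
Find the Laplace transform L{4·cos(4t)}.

L{cos(ωt)} = s/(s² + ω²), so L{cos(4t)} = s/(s² + 16). Then L{4·cos(4t)} = 4·s/(s² + 16) = 4s/(s² + 16)

Final answer: 4s/(s² + 16)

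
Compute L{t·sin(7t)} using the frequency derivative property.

L{sin(7t)} = 7/(s² + 49). By L{t·f(t)} = -F'(s): -d/ds[7/(s² + 49)] = -(7)·(-2s)/(s² + 49)² = 14s/(s² + 49)²

Final answer: 14s/(s² + 49)²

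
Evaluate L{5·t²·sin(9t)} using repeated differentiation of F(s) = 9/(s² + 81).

F(s) = 9/(s² + 81). F'(s) = -18s/(s² + 81)². F''(s) = -18(81 - 3s²)/(s² + 81)³ = (54s² - 1458)/(s² + 81)³. So L{t²·sin(9t)} = (-1)² F''(s) = (54s² - 1458)/(s² + 81)³. Then L{5·t²·sin(9t)} = 5·(54s² - 1458)/(s² + 81)³ = (270s² - 7290)/(s² + 81)³

Final answer: (270s² - 7290)/(s² + 81)³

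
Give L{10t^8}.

L{t^n} = n!/s^(n+1). So L{10t^8} = 10·8!/s^9 = 403200/s^9

Final answer: 403200/s^9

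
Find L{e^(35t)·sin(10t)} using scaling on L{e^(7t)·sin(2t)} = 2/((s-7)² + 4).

Scaling with a=5: L{e^(35t)·sin(10t)} = (1/5) · 2/((s/5-7)² + 4). Simplifying: 10/((s-35)² + 100)

Final answer: 10/((s-35)² + 100)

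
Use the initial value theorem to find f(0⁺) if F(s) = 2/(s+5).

f(0⁺) = lim_{s→∞} s·2/(s+5) = lim_{s→∞} 2s/(s+5) = 2

Final answer: 2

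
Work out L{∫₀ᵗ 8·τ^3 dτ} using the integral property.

L{∫₀ᵗ f(τ)dτ} = F(s)/s with f(t) = 8t^3. F(s) = 48/s^4, so L{∫₀ᵗ 8·τ^3 dτ} = (48/s^4)/s = 48/s^5. (Check: ∫₀ᵗ 8·τ^3 dτ = 8t^4/4.)

Final answer: 48/s^5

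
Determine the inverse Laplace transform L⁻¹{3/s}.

L⁻¹{c/s} = c, so L⁻¹{3/s} = 3

Final answer: 3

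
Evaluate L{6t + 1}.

L{6t + 1} = 6·L{t} + L{1} = 6/s² + 1/s

Final answer: 6/s² + 1/s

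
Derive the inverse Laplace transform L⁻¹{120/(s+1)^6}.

L⁻¹{n!/(s-a)^(n+1)} = t^n·e^(at), so L⁻¹{120/(s+1)^6} = t^5·e^(-t)

Final answer: t^5·e^(-t)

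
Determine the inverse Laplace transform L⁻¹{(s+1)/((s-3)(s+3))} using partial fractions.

Using partial fractions, f(t) = (4e^(3t) + 2e^(-3t))/6

Final answer: (4e^(3t) + 2e^(-3t))/6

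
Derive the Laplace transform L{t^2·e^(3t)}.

L{t^n·e^(at)} = n!/(s-a)^(n+1), so L{t^2·e^(3t)} = 2/(s-3)^3

Final answer: 2/(s-3)^3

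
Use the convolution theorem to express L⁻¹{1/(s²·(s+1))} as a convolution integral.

1/(s²·(s+1)) = (1/s^2)·(1/(s+1)) = L{t}·L{e^(-t)}. So f(t) = t*e^(-t) = ∫₀ᵗ τ·e^(-(t-τ)) dτ

Final answer: ∫₀ᵗ τ·e^(-(t-τ)) dτ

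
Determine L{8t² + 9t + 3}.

L{8t² + 9t + 3} = 8·2/s³ + 9/s² + 3/s = 16/s³ + 9/s² + 3/s

Final answer: 16/s³ + 9/s² + 3/s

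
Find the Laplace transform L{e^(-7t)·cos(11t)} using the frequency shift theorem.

Frequency shift: L{e^(at)f(t)} = F(s-a). L{e^(-7t)·cos(11t)} = (s+7)/((s+7)² + 121)

Final answer: (s+7)/((s+7)² + 121)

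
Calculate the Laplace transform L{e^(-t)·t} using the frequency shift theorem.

L{e^(at)·t^n} = n!/(s-a)^(n+1), so L{e^(-t)·t} = 1/(s+1)^2

Final answer: 1/(s+1)^2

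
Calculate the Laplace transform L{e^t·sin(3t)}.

L{e^(at)·sin(ωt)} = ω/((s-a)² + ω²), so L{e^t·sin(3t)} = 3/((s-1)² + 9)

Final answer: 3/((s-1)² + 9)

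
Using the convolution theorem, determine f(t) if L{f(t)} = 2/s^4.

2/s^4 = (2/s)·(1/s^3) = L{2}·L{t^2/2}. By convolution, f(t) = 2*t^2/2 = ∫₀ᵗ 2·τ^2/2 dτ = 2·t^3/6

Final answer: 2·t^3/6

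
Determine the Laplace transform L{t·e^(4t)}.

L{t^n·e^(at)} = n!/(s-a)^(n+1), so L{t·e^(4t)} = 1/(s-4)^2

Final answer: 1/(s-4)^2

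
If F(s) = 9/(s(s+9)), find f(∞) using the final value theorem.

f(∞) = lim_{s→0} s·9/(s(s+9)) = lim_{s→0} 9/(s+9) = 9/9 = 1

Final answer: 1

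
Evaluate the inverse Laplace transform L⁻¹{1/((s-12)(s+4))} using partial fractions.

Decompose: A/(s-12) + B/(s+4). A = 1/16, B = -1/16. f(t) = (e^(12t) - e^(-4t))/16

Final answer: (e^(12t) - e^(-4t))/16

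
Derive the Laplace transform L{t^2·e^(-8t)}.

L{t^n·e^(at)} = n!/(s-a)^(n+1), so L{t^2·e^(-8t)} = 2/(s+8)^3

Final answer: 2/(s+8)^3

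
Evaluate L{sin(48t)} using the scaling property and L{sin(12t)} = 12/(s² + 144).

Using L{f(at)} = (1/a)F(s/a) with a=4: L{sin(48t)} = (1/4) · 12/((s/4)² + 144) = (1/4) · 12·16/(s² + 2304) = 48/(s² + 2304)

Final answer: 48/(s² + 2304)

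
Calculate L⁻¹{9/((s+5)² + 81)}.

Form: b/((s-a)² + b²) → e^(at)sin(bt). With a=-5, b=9

Final answer: e^(-5t)·sin(9t)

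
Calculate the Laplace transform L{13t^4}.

L{13t^4} = 13 · L{t^4} = 13 · 24/s^5 = 312/s^5

Final answer: 312/s^5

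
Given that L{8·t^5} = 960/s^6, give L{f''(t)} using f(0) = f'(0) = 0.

L{f''(t)} = s²F(s) - sf(0) - f'(0) = s²·960/s^6 - 0 - 0 = 960/s^4

Final answer: 960/s^4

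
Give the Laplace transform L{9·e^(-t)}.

L{e^(at)} = 1/(s-a), so L{e^(-t)} = 1/(s+1). Then L{9·e^(-t)} = 9/(s+1)

Final answer: 9/(s+1)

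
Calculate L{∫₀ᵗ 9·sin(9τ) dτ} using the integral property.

L{∫₀ᵗ f(τ)dτ} = F(s)/s with F(s) = 81/(s² + 81), so the result is (81/(s² + 81))/s = 81/(s(s² + 81))

Final answer: 81/(s(s² + 81))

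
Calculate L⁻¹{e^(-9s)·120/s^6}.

L⁻¹{120/s^6} = t^5. By the time shift theorem, L⁻¹{e^(-as)F(s)} = u(t-a)f(t-a) with a=9, so L⁻¹{e^(-9s)·120/s^6} = u(t-9)·(t-9)^5

Final answer: u(t-9)·(t-9)^5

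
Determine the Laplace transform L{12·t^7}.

L{t^n} = n!/s^(n+1), so L{t^7} = 5040/s^8. Then L{12·t^7} = 12·5040/s^8 = 60480/s^8

Final answer: 60480/s^8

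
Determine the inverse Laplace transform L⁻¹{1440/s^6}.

L⁻¹{n!/s^(n+1)} = t^n with n=5. So L⁻¹{120/s^6} = t^5, and L⁻¹{1440/s^6} = (1440/120)·t^5 = 12·t^5

Final answer: 12·t^5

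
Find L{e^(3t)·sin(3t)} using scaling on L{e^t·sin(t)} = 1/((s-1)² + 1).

Scaling with a=3: L{e^(3t)·sin(3t)} = (1/3) · 1/((s/3-1)² + 1). Simplifying: 3/((s-3)² + 9)

Final answer: 3/((s-3)² + 9)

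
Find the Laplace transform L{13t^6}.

L{13t^6} = 13 · L{t^6} = 13 · 720/s^7 = 9360/s^7

Final answer: 9360/s^7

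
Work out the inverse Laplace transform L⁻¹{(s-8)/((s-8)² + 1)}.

Using frequency shift, L⁻¹{(s-8)/((s-8)² + 1)} = e^(8t)·cos(t)

Final answer: e^(8t)·cos(t)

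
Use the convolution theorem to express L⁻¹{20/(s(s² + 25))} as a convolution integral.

20/(s(s² + 25)) = (1/s)·(20/(s² + 25)) = L{1}·L{4·sin(5t)}. So f(t) = 1*(4·sin(5t)) = ∫₀ᵗ 4·sin(5τ) dτ

Final answer: ∫₀ᵗ 4·sin(5τ) dτ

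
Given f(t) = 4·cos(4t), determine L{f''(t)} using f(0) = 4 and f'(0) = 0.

F(s) = 4s/(s² + 16). L{f''(t)} = s²F(s) - sf(0) - f'(0) = 4s³/(s² + 16) - 4s = (4s³ - 4s(s² + 16))/(s² + 16) = -64s/(s² + 16)

Final answer: -64s/(s² + 16)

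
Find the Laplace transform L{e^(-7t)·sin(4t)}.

L{e^(at)·sin(ωt)} = ω/((s-a)² + ω²), so L{e^(-7t)·sin(4t)} = 4/((s+7)² + 16)

Final answer: 4/((s+7)² + 16)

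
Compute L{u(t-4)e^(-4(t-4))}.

u(t-a)f(t-a) with f(t)=e^(-4t). L{e^(-4t)} = 1/(s+4). By time shift: e^(-4s)/(s+4)

Final answer: e^(-4s)/(s+4)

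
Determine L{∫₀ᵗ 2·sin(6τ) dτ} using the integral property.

L{∫₀ᵗ f(τ)dτ} = F(s)/s with F(s) = 12/(s² + 36), so the result is (12/(s² + 36))/s = 12/(s(s² + 36))

Final answer: 12/(s(s² + 36))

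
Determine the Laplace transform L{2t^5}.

L{2t^5} = 2 · L{t^5} = 2 · 120/s^6 = 240/s^6

Final answer: 240/s^6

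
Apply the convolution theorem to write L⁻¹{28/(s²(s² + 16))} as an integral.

28/(s²(s² + 16)) = (1/s²)·(28/(s² + 16)) = L{t}·L{7·sin(4t)}. So f(t) = t*(7·sin(4t)) = ∫₀ᵗ 7τ·sin(4(t-τ)) dτ

Final answer: ∫₀ᵗ 7τ·sin(4(t-τ)) dτ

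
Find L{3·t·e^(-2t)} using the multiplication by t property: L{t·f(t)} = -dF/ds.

Using L{t^n·e^(at)} = n!/(s-a)^(n+1), L{t·e^(-2t)} = 1/(s+2)^2, so L{3·t·e^(-2t)} = 3·1/(s+2)^2 = 3/(s+2)^2

Final answer: 3/(s+2)^2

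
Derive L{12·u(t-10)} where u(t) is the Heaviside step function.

L{u(t-a)} = e^(-as)/s. Here a=10, so L{u(t-10)} = e^(-10s)/s, and L{12·u(t-10)} = 12·e^(-10s)/s

Final answer: 12·e^(-10s)/s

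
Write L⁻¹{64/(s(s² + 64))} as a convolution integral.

64/(s(s² + 64)) = (1/s)·(64/(s² + 64)) = L{1}·L{8·sin(8t)}. So f(t) = 1*(8·sin(8t)) = ∫₀ᵗ 8·sin(8τ) dτ

Final answer: ∫₀ᵗ 8·sin(8τ) dτ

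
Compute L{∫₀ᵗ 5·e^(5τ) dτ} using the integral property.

L{∫₀ᵗ f(τ)dτ} = F(s)/s with F(s) = 5/(s-5), so L{∫₀ᵗ 5·e^(5τ) dτ} = 5/(s(s-5))

Final answer: 5/(s(s-5))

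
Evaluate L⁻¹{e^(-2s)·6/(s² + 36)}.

L⁻¹{6/(s² + 36)} = sin(6t). By the time shift theorem, L⁻¹{e^(-as)F(s)} = u(t-a)f(t-a) with a=2, so L⁻¹{e^(-2s)·6/(s² + 36)} = u(t-2)·sin(6(t-2))

Final answer: u(t-2)·sin(6(t-2))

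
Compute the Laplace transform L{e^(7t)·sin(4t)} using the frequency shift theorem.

Frequency shift: L{e^(at)f(t)} = F(s-a). L{e^(7t)·sin(4t)} = 4/((s-7)² + 16)

Final answer: 4/((s-7)² + 16)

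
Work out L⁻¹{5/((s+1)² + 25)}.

Form: b/((s-a)² + b²) → e^(at)sin(bt). With a=-1, b=5

Final answer: e^(-t)·sin(5t)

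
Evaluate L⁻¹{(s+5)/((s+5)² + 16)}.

Using frequency shift: L⁻¹{(s-a)/((s-a)² + b²)} = e^(at)cos(bt). Here a=-5, b=4

Final answer: e^(-5t)·cos(4t)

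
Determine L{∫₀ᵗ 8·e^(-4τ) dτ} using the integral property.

L{∫₀ᵗ f(τ)dτ} = F(s)/s with F(s) = 8/(s+4), so L{∫₀ᵗ 8·e^(-4τ) dτ} = 8/(s(s+4))

Final answer: 8/(s(s+4))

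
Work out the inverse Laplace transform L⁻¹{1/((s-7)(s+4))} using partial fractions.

Decompose: A/(s-7) + B/(s+4). A = 1/11, B = -1/11. f(t) = (e^(7t) - e^(-4t))/11

Final answer: (e^(7t) - e^(-4t))/11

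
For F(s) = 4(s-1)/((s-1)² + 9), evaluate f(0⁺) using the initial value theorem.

f(0⁺) = lim_{s→∞} sF(s) = lim_{s→∞} 4s(s-1)/((s-1)² + 9) = 4

Final answer: 4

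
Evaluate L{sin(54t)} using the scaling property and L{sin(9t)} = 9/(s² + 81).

Using L{f(at)} = (1/a)F(s/a) with a=6: L{sin(54t)} = (1/6) · 9/((s/6)² + 81) = (1/6) · 9·36/(s² + 2916) = 54/(s² + 2916)

Final answer: 54/(s² + 2916)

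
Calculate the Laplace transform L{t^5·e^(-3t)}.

L{t^n·e^(at)} = n!/(s-a)^(n+1), so L{t^5·e^(-3t)} = 120/(s+3)^6

Final answer: 120/(s+3)^6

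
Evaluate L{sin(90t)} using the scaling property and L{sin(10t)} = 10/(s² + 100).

Using L{f(at)} = (1/a)F(s/a) with a=9: L{sin(90t)} = (1/9) · 10/((s/9)² + 100) = (1/9) · 10·81/(s² + 8100) = 90/(s² + 8100)

Final answer: 90/(s² + 8100)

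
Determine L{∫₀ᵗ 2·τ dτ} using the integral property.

L{∫₀ᵗ f(τ)dτ} = F(s)/s with f(t) = 2t. F(s) = 2/s^2, so L{∫₀ᵗ 2·τ dτ} = (2/s^2)/s = 2/s^3. (Check: ∫₀ᵗ 2·τ dτ = 2t^2/2.)

Final answer: 2/s^3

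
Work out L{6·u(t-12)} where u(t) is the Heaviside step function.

L{u(t-a)} = e^(-as)/s. Here a=12, so L{u(t-12)} = e^(-12s)/s, and L{6·u(t-12)} = 6·e^(-12s)/s

Final answer: 6·e^(-12s)/s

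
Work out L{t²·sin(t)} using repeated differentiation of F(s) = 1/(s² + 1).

F(s) = 1/(s² + 1). F'(s) = -2s/(s² + 1)². F''(s) = -2(1 - 3s²)/(s² + 1)³ = (6s² - 2)/(s² + 1)³. So L{t²·sin(t)} = (-1)² F''(s) = (6s² - 2)/(s² + 1)³

Final answer: (6s² - 2)/(s² + 1)³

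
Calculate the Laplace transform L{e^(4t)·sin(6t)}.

L{e^(at)·sin(ωt)} = ω/((s-a)² + ω²), so L{e^(4t)·sin(6t)} = 6/((s-4)² + 36)

Final answer: 6/((s-4)² + 36)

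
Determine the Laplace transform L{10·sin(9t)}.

L{sin(ωt)} = ω/(s² + ω²), so L{sin(9t)} = 9/(s² + 81). Then L{10·sin(9t)} = 10·9/(s² + 81) = 90/(s² + 81)

Final answer: 90/(s² + 81)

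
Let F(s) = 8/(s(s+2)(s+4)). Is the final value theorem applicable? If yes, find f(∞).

Poles of sF(s) = 8/((s+2)(s+4)) are at s = -2 and s = -4, both in the left half-plane. Theorem applies. f(∞) = lim_{s→0} sF(s) = 8/(2·4) = 1

Final answer: 1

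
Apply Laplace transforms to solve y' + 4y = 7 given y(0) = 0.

sY + 4Y = 7/s. Y = 7/(s(s+4)). Partial fractions: Y = 7/4/s - 7/4/(s+4)

Final answer: y(t) = 7/4(1 - e^(-4t))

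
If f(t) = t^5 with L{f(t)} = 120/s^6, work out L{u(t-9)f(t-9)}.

Time shift theorem: L{u(t-a)f(t-a)} = e^(-as)F(s). Here a=9, F(s) = 120/s^6, so L{u(t-9)f(t-9)} = e^(-9s)·120/s^6

Final answer: e^(-9s)·120/s^6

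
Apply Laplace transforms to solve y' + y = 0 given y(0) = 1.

L{y'} + L{y} = 0. sY - 1 + Y = 0. Y(s+1) = 1. Y = 1/(s+1)

Final answer: y(t) = e^(-t)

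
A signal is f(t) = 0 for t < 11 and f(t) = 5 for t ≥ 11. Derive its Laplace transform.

f(t) = 5·u(t-11). L{u(t-11)} = e^(-11s)/s, so L{f(t)} = 5·e^(-11s)/s

Final answer: 5·e^(-11s)/s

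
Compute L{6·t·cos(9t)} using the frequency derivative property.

L{cos(9t)} = s/(s² + 81). Derivative: d/ds[s/(s² + 81)] = [(s² + 81) - s·2s]/(s² + 81)² = (81 - s²)/(s² + 81)². So L{t·cos(9t)} = -F'(s) = (s² - 81)/(s² + 81)². Then L{6·t·cos(9t)} = 6·(s² - 81)/(s² + 81)²

Final answer: 6·(s² - 81)/(s² + 81)²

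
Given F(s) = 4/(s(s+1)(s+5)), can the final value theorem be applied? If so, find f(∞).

Poles of sF(s) = 4/((s+1)(s+5)) are at s = -1 and s = -5, both in the left half-plane. Theorem applies. f(∞) = lim_{s→0} sF(s) = 4/(1·5) = 4/5

Final answer: 4/5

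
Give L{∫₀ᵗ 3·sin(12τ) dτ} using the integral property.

L{∫₀ᵗ f(τ)dτ} = F(s)/s with F(s) = 36/(s² + 144), so the result is (36/(s² + 144))/s = 36/(s(s² + 144))

Final answer: 36/(s(s² + 144))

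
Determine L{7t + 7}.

L{7t + 7} = 7·L{t} + 7·L{1} = 7/s² + 7/s

Final answer: 7/s² + 7/s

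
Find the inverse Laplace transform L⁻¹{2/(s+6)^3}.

L⁻¹{n!/(s-a)^(n+1)} = t^n·e^(at), so L⁻¹{2/(s+6)^3} = t^2·e^(-6t)

Final answer: t^2·e^(-6t)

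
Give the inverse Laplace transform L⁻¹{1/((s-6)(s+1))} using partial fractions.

Decompose: A/(s-6) + B/(s+1). A = 1/7, B = -1/7. f(t) = (e^(6t) - e^(-t))/7

Final answer: (e^(6t) - e^(-t))/7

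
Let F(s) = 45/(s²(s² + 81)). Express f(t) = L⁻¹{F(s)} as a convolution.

45/(s²(s² + 81)) = (1/s²)·(45/(s² + 81)) = L{t}·L{5·sin(9t)}. So f(t) = t*(5·sin(9t)) = ∫₀ᵗ 5τ·sin(9(t-τ)) dτ

Final answer: ∫₀ᵗ 5τ·sin(9(t-τ)) dτ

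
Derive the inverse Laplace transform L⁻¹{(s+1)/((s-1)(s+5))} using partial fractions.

Using partial fractions, f(t) = (2e^t + 4e^(-5t))/6

Final answer: (2e^t + 4e^(-5t))/6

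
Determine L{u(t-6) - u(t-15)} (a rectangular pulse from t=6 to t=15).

L{u(t-a)} = e^(-as)/s. L{u(t-6) - u(t-15)} = (e^(-6s) - e^(-15s))/s

Final answer: (e^(-6s) - e^(-15s))/s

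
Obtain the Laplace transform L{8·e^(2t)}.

L{e^(at)} = 1/(s-a), so L{e^(2t)} = 1/(s-2). Then L{8·e^(2t)} = 8/(s-2)

Final answer: 8/(s-2)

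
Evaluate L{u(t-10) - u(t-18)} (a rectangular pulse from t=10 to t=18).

L{u(t-a)} = e^(-as)/s. L{u(t-10) - u(t-18)} = (e^(-10s) - e^(-18s))/s

Final answer: (e^(-10s) - e^(-18s))/s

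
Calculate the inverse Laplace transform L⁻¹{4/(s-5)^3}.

L⁻¹{n!/(s-a)^(n+1)} = t^n·e^(at) with n=2, a=5. So L⁻¹{2/(s-5)^3} = t^2·e^(5t), and L⁻¹{4/(s-5)^3} = (4/2)·t^2·e^(5t) = 2·t^2·e^(5t)

Final answer: 2·t^2·e^(5t)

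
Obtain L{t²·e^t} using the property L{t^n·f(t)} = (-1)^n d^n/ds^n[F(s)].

L{e^t} = 1/(s-1). d/ds[1/(s-1)] = -1/(s-1)². d²/ds²[1/(s-1)] = 2/(s-1)³. So L{t²·e^t} = (-1)² · 2/(s-1)³ = 2/(s-1)³

Final answer: 2/(s-1)³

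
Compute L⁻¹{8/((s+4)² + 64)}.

Form: b/((s-a)² + b²) → e^(at)sin(bt). With a=-4, b=8

Final answer: e^(-4t)·sin(8t)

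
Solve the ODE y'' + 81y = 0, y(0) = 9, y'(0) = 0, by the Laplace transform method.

L{y''} + 81L{y} = 0. s²Y - 9s - 0 + 81Y = 0. Y(s² + 81) = 9s. Y = (9s)/(s² + 81). Inverting: y(t) = 9cos(9t)

Final answer: y(t) = 9cos(9t)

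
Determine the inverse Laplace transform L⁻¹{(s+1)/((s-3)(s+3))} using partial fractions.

Using partial fractions, f(t) = (4e^(3t) + 2e^(-3t))/6

Final answer: (4e^(3t) + 2e^(-3t))/6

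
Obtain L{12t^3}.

L{t^n} = n!/s^(n+1). So L{12t^3} = 12·3!/s^4 = 72/s^4

Final answer: 72/s^4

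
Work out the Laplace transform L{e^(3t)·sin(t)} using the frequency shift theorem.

Frequency shift: L{e^(at)f(t)} = F(s-a). L{e^(3t)·sin(t)} = 1/((s-3)² + 1)

Final answer: 1/((s-3)² + 1)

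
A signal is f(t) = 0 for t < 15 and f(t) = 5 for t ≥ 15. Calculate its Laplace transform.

f(t) = 5·u(t-15). L{u(t-15)} = e^(-15s)/s, so L{f(t)} = 5·e^(-15s)/s

Final answer: 5·e^(-15s)/s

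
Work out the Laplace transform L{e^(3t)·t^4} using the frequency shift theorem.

L{e^(at)·t^n} = n!/(s-a)^(n+1), so L{e^(3t)·t^4} = 24/(s-3)^5

Final answer: 24/(s-3)^5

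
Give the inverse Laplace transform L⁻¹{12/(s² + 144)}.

L⁻¹{12/(s² + 144)} = sin(12t)

Final answer: sin(12t)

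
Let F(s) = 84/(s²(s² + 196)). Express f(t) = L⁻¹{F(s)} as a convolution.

84/(s²(s² + 196)) = (1/s²)·(84/(s² + 196)) = L{t}·L{6·sin(14t)}. So f(t) = t*(6·sin(14t)) = ∫₀ᵗ 6τ·sin(14(t-τ)) dτ

Final answer: ∫₀ᵗ 6τ·sin(14(t-τ)) dτ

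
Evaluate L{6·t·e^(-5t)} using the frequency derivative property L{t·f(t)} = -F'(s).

L{e^(-5t)} = 1/(s+5). By frequency derivative: L{t·e^(-5t)} = -d/ds[1/(s+5)] = -(-1)/(s+5)² = 1/(s+5)². Then L{6·t·e^(-5t)} = 6·1/(s+5)² = 6/(s+5)²

Final answer: 6/(s+5)²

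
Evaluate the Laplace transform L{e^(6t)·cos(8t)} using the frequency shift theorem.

Frequency shift: L{e^(at)f(t)} = F(s-a). L{e^(6t)·cos(8t)} = (s-6)/((s-6)² + 64)

Final answer: (s-6)/((s-6)² + 64)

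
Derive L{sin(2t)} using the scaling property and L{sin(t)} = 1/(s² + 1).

Using L{f(at)} = (1/a)F(s/a) with a=2: L{sin(2t)} = (1/2) · 1/((s/2)² + 1) = (1/2) · 1·4/(s² + 4) = 2/(s² + 4)

Final answer: 2/(s² + 4)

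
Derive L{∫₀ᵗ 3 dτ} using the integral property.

L{∫₀ᵗ f(τ)dτ} = F(s)/s with f(t) = 3. F(s) = 3/s, so L{∫₀ᵗ 3 dτ} = (3/s)/s = 3/s². (Check: ∫₀ᵗ 3 dτ = 3t.)

Final answer: 3/s²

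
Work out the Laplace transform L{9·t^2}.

L{t^n} = n!/s^(n+1), so L{t^2} = 2/s^3. Then L{9·t^2} = 9·2/s^3 = 18/s^3

Final answer: 18/s^3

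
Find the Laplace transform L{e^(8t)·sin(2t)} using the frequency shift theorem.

Frequency shift: L{e^(at)f(t)} = F(s-a). L{e^(8t)·sin(2t)} = 2/((s-8)² + 4)

Final answer: 2/((s-8)² + 4)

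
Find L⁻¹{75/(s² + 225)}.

This is the form c·a/(s² + a²) with a = 15, c = 5. L⁻¹ = 5·sin(15t)

Final answer: 5·sin(15t)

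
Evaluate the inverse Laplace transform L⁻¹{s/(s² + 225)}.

L⁻¹{s/(s² + 225)} = cos(15t)

Final answer: cos(15t)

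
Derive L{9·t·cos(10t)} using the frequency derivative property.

L{cos(10t)} = s/(s² + 100). Derivative: d/ds[s/(s² + 100)] = [(s² + 100) - s·2s]/(s² + 100)² = (100 - s²)/(s² + 100)². So L{t·cos(10t)} = -F'(s) = (s² - 100)/(s² + 100)². Then L{9·t·cos(10t)} = 9·(s² - 100)/(s² + 100)²

Final answer: 9·(s² - 100)/(s² + 100)²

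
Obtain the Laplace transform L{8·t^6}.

L{t^n} = n!/s^(n+1), so L{t^6} = 720/s^7. Then L{8·t^6} = 8·720/s^7 = 5760/s^7

Final answer: 5760/s^7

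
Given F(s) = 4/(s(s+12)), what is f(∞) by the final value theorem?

f(∞) = lim_{s→0} s·4/(s(s+12)) = lim_{s→0} 4/(s+12) = 4/12 = 1/3

Final answer: 1/3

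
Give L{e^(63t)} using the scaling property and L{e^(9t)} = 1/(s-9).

Using L{f(at)} = (1/a)F(s/a) with a=7 and f(t) = e^(9t): L{e^(63t)} = (1/7) · 1/((s/7)-9) = (1/7) · 7/(s-63) = 1/(s-63)

Final answer: 1/(s-63)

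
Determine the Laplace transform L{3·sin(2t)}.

L{sin(ωt)} = ω/(s² + ω²), so L{sin(2t)} = 2/(s² + 4). Then L{3·sin(2t)} = 3·2/(s² + 4) = 6/(s² + 4)

Final answer: 6/(s² + 4)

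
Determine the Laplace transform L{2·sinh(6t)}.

L{sinh(ωt)} = ω/(s² - ω²), so L{sinh(6t)} = 6/(s² - 36). Then L{2·sinh(6t)} = 2·6/(s² - 36) = 12/(s² - 36)

Final answer: 12/(s² - 36)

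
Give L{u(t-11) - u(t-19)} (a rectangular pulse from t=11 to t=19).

L{u(t-a)} = e^(-as)/s. L{u(t-11) - u(t-19)} = (e^(-11s) - e^(-19s))/s

Final answer: (e^(-11s) - e^(-19s))/s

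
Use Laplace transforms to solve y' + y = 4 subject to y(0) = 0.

sY + Y = 4/s. Y = 4/(s(s+1)). Partial fractions: Y = 4/s - 4/(s+1)

Final answer: y(t) = 4(1 - e^(-t))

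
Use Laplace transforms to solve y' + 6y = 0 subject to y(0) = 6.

L{y'} + 6L{y} = 0. sY - 6 + 6Y = 0. Y(s+6) = 6. Y = 6/(s+6)

Final answer: y(t) = 6e^(-6t)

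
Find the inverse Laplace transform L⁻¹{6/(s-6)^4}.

L⁻¹{n!/(s-a)^(n+1)} = t^n·e^(at), so L⁻¹{6/(s-6)^4} = t^3·e^(6t)

Final answer: t^3·e^(6t)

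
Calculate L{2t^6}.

L{t^n} = n!/s^(n+1). So L{2t^6} = 2·6!/s^7 = 1440/s^7

Final answer: 1440/s^7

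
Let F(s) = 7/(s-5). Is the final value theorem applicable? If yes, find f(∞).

sF(s) = 7s/(s-5) has a pole at s = 5 in the right half-plane. Theorem does NOT apply (unstable system; f(t) = 7·e^(5t) grows without bound).

Final answer: Not applicable (unstable)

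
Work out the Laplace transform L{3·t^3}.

L{t^n} = n!/s^(n+1), so L{t^3} = 6/s^4. Then L{3·t^3} = 3·6/s^4 = 18/s^4

Final answer: 18/s^4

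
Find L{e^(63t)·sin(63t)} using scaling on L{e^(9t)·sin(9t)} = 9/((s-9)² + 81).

Scaling with a=7: L{e^(63t)·sin(63t)} = (1/7) · 9/((s/7-9)² + 81). Simplifying: 63/((s-63)² + 3969)

Final answer: 63/((s-63)² + 3969)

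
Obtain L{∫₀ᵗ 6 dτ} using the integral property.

L{∫₀ᵗ f(τ)dτ} = F(s)/s with f(t) = 6. F(s) = 6/s, so L{∫₀ᵗ 6 dτ} = (6/s)/s = 6/s². (Check: ∫₀ᵗ 6 dτ = 6t.)

Final answer: 6/s²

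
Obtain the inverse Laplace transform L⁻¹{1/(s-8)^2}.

L⁻¹{n!/(s-a)^(n+1)} = t^n·e^(at), so L⁻¹{1/(s-8)^2} = t·e^(8t)

Final answer: t·e^(8t)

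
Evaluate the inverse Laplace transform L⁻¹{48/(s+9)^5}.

L⁻¹{n!/(s-a)^(n+1)} = t^n·e^(at) with n=4, a=-9. So L⁻¹{24/(s+9)^5} = t^4·e^(-9t), and L⁻¹{48/(s+9)^5} = (48/24)·t^4·e^(-9t) = 2·t^4·e^(-9t)

Final answer: 2·t^4·e^(-9t)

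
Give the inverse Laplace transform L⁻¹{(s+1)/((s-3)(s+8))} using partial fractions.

Using partial fractions, f(t) = (4e^(3t) + 7e^(-8t))/11

Final answer: (4e^(3t) + 7e^(-8t))/11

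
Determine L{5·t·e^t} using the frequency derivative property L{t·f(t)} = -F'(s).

L{e^t} = 1/(s-1). By frequency derivative: L{t·e^t} = -d/ds[1/(s-1)] = -(-1)/(s-1)² = 1/(s-1)². Then L{5·t·e^t} = 5·1/(s-1)² = 5/(s-1)²

Final answer: 5/(s-1)²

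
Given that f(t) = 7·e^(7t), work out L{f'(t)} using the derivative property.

f(0) = 7, F(s) = 7/(s-7). L{f'(t)} = s·F(s) - f(0) = 7s/(s-7) - 7 = (7s - 7(s-7))/(s-7) = 49/(s-7)

Final answer: 49/(s-7)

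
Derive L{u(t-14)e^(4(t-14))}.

u(t-a)f(t-a) with f(t)=e^(4t). L{e^(4t)} = 1/(s-4). By time shift: e^(-14s)/(s-4)

Final answer: e^(-14s)/(s-4)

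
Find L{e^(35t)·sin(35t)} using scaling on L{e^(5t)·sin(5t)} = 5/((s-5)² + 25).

Scaling with a=7: L{e^(35t)·sin(35t)} = (1/7) · 5/((s/7-5)² + 25). Simplifying: 35/((s-35)² + 1225)

Final answer: 35/((s-35)² + 1225)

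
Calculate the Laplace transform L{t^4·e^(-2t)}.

L{t^n·e^(at)} = n!/(s-a)^(n+1), so L{t^4·e^(-2t)} = 24/(s+2)^5

Final answer: 24/(s+2)^5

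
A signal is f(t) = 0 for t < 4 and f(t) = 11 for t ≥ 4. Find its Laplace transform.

f(t) = 11·u(t-4). L{u(t-4)} = e^(-4s)/s, so L{f(t)} = 11·e^(-4s)/s

Final answer: 11·e^(-4s)/s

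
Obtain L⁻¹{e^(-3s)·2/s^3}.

L⁻¹{2/s^3} = t^2. By the time shift theorem, L⁻¹{e^(-as)F(s)} = u(t-a)f(t-a) with a=3, so L⁻¹{e^(-3s)·2/s^3} = u(t-3)·(t-3)^2

Final answer: u(t-3)·(t-3)^2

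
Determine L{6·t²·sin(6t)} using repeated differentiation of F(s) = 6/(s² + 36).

F(s) = 6/(s² + 36). F'(s) = -12s/(s² + 36)². F''(s) = -12(36 - 3s²)/(s² + 36)³ = (36s² - 432)/(s² + 36)³. So L{t²·sin(6t)} = (-1)² F''(s) = (36s² - 432)/(s² + 36)³. Then L{6·t²·sin(6t)} = 6·(36s² - 432)/(s² + 36)³ = (216s² - 2592)/(s² + 36)³

Final answer: (216s² - 2592)/(s² + 36)³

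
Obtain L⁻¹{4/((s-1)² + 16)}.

Form: b/((s-a)² + b²) → e^(at)sin(bt). With a=1, b=4

Final answer: e^t·sin(4t)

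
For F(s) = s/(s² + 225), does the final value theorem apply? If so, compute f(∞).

The final value theorem requires all poles of sF(s) in the left half-plane. sF(s) = s²/(s² + 225) has poles at s = ±15i (imaginary axis). Theorem does NOT apply (oscillatory system).

Final answer: Not applicable (oscillatory)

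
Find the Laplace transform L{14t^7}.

L{14t^7} = 14 · L{t^7} = 14 · 5040/s^8 = 70560/s^8

Final answer: 70560/s^8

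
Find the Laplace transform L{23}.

L{23} = 23 · L{1} = 23/s

Final answer: 23/s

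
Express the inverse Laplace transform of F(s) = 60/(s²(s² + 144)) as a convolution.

60/(s²(s² + 144)) = (1/s²)·(60/(s² + 144)) = L{t}·L{5·sin(12t)}. So f(t) = t*(5·sin(12t)) = ∫₀ᵗ 5τ·sin(12(t-τ)) dτ

Final answer: ∫₀ᵗ 5τ·sin(12(t-τ)) dτ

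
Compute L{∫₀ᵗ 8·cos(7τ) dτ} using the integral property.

L{∫₀ᵗ f(τ)dτ} = F(s)/s with F(s) = 8s/(s² + 49), so the result is (8s/(s² + 49))/s = 8/(s² + 49)

Final answer: 8/(s² + 49)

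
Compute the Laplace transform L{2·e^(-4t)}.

L{e^(at)} = 1/(s-a), so L{e^(-4t)} = 1/(s+4). Then L{2·e^(-4t)} = 2/(s+4)

Final answer: 2/(s+4)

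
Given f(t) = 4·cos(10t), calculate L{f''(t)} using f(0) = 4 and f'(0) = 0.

F(s) = 4s/(s² + 100). L{f''(t)} = s²F(s) - sf(0) - f'(0) = 4s³/(s² + 100) - 4s = (4s³ - 4s(s² + 100))/(s² + 100) = -400s/(s² + 100)

Final answer: -400s/(s² + 100)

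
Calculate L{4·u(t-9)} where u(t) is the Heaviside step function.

L{u(t-a)} = e^(-as)/s. Here a=9, so L{u(t-9)} = e^(-9s)/s, and L{4·u(t-9)} = 4·e^(-9s)/s

Final answer: 4·e^(-9s)/s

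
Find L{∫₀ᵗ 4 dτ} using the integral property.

L{∫₀ᵗ f(τ)dτ} = F(s)/s with f(t) = 4. F(s) = 4/s, so L{∫₀ᵗ 4 dτ} = (4/s)/s = 4/s². (Check: ∫₀ᵗ 4 dτ = 4t.)

Final answer: 4/s²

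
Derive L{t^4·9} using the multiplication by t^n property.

L{9} = 9/s. d^1/ds^1[1/s] = -1/s². d^2/ds^2[1/s] = 2/s^3. d^3/ds^3[1/s] = -6/s^4. d^4/ds^4[1/s] = 24/s^5. So L{t^4} = (-1)^{4}·24/s^5 = 24/s^5. Then L{t^4·9} = 9·24/s^5 = 216/s^5

Final answer: 216/s^5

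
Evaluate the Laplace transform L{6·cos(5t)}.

L{cos(ωt)} = s/(s² + ω²), so L{cos(5t)} = s/(s² + 25). Then L{6·cos(5t)} = 6·s/(s² + 25) = 6s/(s² + 25)

Final answer: 6s/(s² + 25)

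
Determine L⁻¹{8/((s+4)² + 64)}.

Form: b/((s-a)² + b²) → e^(at)sin(bt). With a=-4, b=8

Final answer: e^(-4t)·sin(8t)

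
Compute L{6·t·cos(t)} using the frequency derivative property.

L{cos(t)} = s/(s² + 1). Derivative: d/ds[s/(s² + 1)] = [(s² + 1) - s·2s]/(s² + 1)² = (1 - s²)/(s² + 1)². So L{t·cos(t)} = -F'(s) = (s² - 1)/(s² + 1)². Then L{6·t·cos(t)} = 6·(s² - 1)/(s² + 1)²

Final answer: 6·(s² - 1)/(s² + 1)²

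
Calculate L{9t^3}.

L{t^n} = n!/s^(n+1). So L{9t^3} = 9·3!/s^4 = 54/s^4

Final answer: 54/s^4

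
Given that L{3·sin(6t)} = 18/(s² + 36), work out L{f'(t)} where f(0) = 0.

L{f'(t)} = s·F(s) - f(0) = s·18/(s² + 36) - 0 = 18s/(s² + 36)

Final answer: 18s/(s² + 36)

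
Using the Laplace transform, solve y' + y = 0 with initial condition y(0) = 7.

L{y'} + L{y} = 0. sY - 7 + Y = 0. Y(s+1) = 7. Y = 7/(s+1)

Final answer: y(t) = 7e^(-t)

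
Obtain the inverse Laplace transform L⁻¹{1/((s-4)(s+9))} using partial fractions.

Decompose: A/(s-4) + B/(s+9). A = 1/13, B = -1/13. f(t) = (e^(4t) - e^(-9t))/13

Final answer: (e^(4t) - e^(-9t))/13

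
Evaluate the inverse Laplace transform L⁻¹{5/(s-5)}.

L⁻¹{1/(s-a)} = e^(at), so L⁻¹{1/(s-5)} = e^(5t), and L⁻¹{5/(s-5)} = 5·e^(5t)

Final answer: 5·e^(5t)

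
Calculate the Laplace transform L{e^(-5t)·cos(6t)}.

L{e^(at)·cos(ωt)} = (s-a)/((s-a)² + ω²), so L{e^(-5t)·cos(6t)} = (s+5)/((s+5)² + 36)

Final answer: (s+5)/((s+5)² + 36)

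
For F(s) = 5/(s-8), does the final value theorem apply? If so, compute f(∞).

sF(s) = 5s/(s-8) has a pole at s = 8 in the right half-plane. Theorem does NOT apply (unstable system; f(t) = 5·e^(8t) grows without bound).

Final answer: Not applicable (unstable)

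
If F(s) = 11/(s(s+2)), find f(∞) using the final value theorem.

f(∞) = lim_{s→0} s·11/(s(s+2)) = lim_{s→0} 11/(s+2) = 11/2 = 11/2

Final answer: 11/2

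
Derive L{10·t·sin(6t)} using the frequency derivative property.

L{sin(6t)} = 6/(s² + 36). By L{t·f(t)} = -F'(s): -d/ds[6/(s² + 36)] = -(6)·(-2s)/(s² + 36)² = 12s/(s² + 36)². Then L{10·t·sin(6t)} = 10·12s/(s² + 36)² = 120s/(s² + 36)²

Final answer: 120s/(s² + 36)²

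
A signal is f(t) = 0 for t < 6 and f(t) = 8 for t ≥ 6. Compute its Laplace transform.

f(t) = 8·u(t-6). L{u(t-6)} = e^(-6s)/s, so L{f(t)} = 8·e^(-6s)/s

Final answer: 8·e^(-6s)/s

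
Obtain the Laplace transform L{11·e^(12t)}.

L{e^(at)} = 1/(s-a), so L{e^(12t)} = 1/(s-12). Then L{11·e^(12t)} = 11/(s-12)

Final answer: 11/(s-12)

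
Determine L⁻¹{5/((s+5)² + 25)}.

Form: b/((s-a)² + b²) → e^(at)sin(bt). With a=-5, b=5

Final answer: e^(-5t)·sin(5t)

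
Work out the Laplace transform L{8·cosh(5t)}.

L{cosh(ωt)} = s/(s² - ω²), so L{cosh(5t)} = s/(s² - 25). Then L{8·cosh(5t)} = 8·s/(s² - 25) = 8s/(s² - 25)

Final answer: 8s/(s² - 25)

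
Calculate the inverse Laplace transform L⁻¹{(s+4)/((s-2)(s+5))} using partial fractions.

Using partial fractions, f(t) = (6e^(2t) + e^(-5t))/7

Final answer: (6e^(2t) + e^(-5t))/7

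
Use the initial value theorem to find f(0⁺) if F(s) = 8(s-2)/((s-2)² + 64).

f(0⁺) = lim_{s→∞} sF(s) = lim_{s→∞} 8s(s-2)/((s-2)² + 64) = 8

Final answer: 8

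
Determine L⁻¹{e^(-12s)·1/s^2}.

L⁻¹{1/s^2} = t. By the time shift theorem, L⁻¹{e^(-as)F(s)} = u(t-a)f(t-a) with a=12, so L⁻¹{e^(-12s)·1/s^2} = u(t-12)·(t-12)

Final answer: u(t-12)·(t-12)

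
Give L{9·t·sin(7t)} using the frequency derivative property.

L{sin(7t)} = 7/(s² + 49). By L{t·f(t)} = -F'(s): -d/ds[7/(s² + 49)] = -(7)·(-2s)/(s² + 49)² = 14s/(s² + 49)². Then L{9·t·sin(7t)} = 9·14s/(s² + 49)² = 126s/(s² + 49)²

Final answer: 126s/(s² + 49)²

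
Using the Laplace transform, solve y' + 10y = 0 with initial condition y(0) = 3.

L{y'} + 10L{y} = 0. sY - 3 + 10Y = 0. Y(s+10) = 3. Y = 3/(s+10)

Final answer: y(t) = 3e^(-10t)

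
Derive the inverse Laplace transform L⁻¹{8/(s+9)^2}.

L⁻¹{n!/(s-a)^(n+1)} = t^n·e^(at) with n=1, a=-9. So L⁻¹{1/(s+9)^2} = t·e^(-9t), and L⁻¹{8/(s+9)^2} = (8/1)·t·e^(-9t) = 8·t·e^(-9t)

Final answer: 8·t·e^(-9t)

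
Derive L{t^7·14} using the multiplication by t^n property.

L{14} = 14/s. d^1/ds^1[1/s] = -1/s². d^2/ds^2[1/s] = 2/s^3. d^3/ds^3[1/s] = -6/s^4. d^4/ds^4[1/s] = 24/s^5. d^5/ds^5[1/s] = -120/s^6. d^6/ds^6[1/s] = 720/s^7. d^7/ds^7[1/s] = -5040/s^8. So L{t^7} = (-1)^{7}·-5040/s^8 = 5040/s^8. Then L{t^7·14} = 14·5040/s^8 = 70560/s^8

Final answer: 70560/s^8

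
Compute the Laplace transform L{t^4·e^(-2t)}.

L{t^n·e^(at)} = n!/(s-a)^(n+1), so L{t^4·e^(-2t)} = 24/(s+2)^5

Final answer: 24/(s+2)^5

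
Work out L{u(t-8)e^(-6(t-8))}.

u(t-a)f(t-a) with f(t)=e^(-6t). L{e^(-6t)} = 1/(s+6). By time shift: e^(-8s)/(s+6)

Final answer: e^(-8s)/(s+6)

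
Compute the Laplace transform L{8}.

L{8} = 8 · L{1} = 8/s

Final answer: 8/s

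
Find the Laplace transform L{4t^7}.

L{4t^7} = 4 · L{t^7} = 4 · 5040/s^8 = 20160/s^8

Final answer: 20160/s^8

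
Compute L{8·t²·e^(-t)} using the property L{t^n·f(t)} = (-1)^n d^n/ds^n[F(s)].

L{e^(-t)} = 1/(s+1). d/ds[1/(s+1)] = -1/(s+1)². d²/ds²[1/(s+1)] = 2/(s+1)³. So L{t²·e^(-t)} = (-1)² · 2/(s+1)³ = 2/(s+1)³. Then L{8·t²·e^(-t)} = 8·2/(s+1)³ = 16/(s+1)³

Final answer: 16/(s+1)³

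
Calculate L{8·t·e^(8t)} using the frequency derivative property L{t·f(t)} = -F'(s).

L{e^(8t)} = 1/(s-8). By frequency derivative: L{t·e^(8t)} = -d/ds[1/(s-8)] = -(-1)/(s-8)² = 1/(s-8)². Then L{8·t·e^(8t)} = 8·1/(s-8)² = 8/(s-8)²

Final answer: 8/(s-8)²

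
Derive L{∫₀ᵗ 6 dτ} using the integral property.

L{∫₀ᵗ f(τ)dτ} = F(s)/s with f(t) = 6. F(s) = 6/s, so L{∫₀ᵗ 6 dτ} = (6/s)/s = 6/s². (Check: ∫₀ᵗ 6 dτ = 6t.)

Final answer: 6/s²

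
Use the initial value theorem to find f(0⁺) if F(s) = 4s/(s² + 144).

f(0⁺) = lim_{s→∞} s·4s/(s² + 144) = lim_{s→∞} 4s²/(s² + 144) = 4

Final answer: 4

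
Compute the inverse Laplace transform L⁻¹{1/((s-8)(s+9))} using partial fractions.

Decompose: A/(s-8) + B/(s+9). A = 1/17, B = -1/17. f(t) = (e^(8t) - e^(-9t))/17

Final answer: (e^(8t) - e^(-9t))/17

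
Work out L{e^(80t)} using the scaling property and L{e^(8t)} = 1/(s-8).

Using L{f(at)} = (1/a)F(s/a) with a=10 and f(t) = e^(8t): L{e^(80t)} = (1/10) · 1/((s/10)-8) = (1/10) · 10/(s-80) = 1/(s-80)

Final answer: 1/(s-80)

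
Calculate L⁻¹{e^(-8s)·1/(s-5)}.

L⁻¹{1/(s-5)} = e^(5t). By the time shift theorem, L⁻¹{e^(-as)F(s)} = u(t-a)f(t-a) with a=8, so L⁻¹{e^(-8s)·1/(s-5)} = u(t-8)·e^(5(t-8))

Final answer: u(t-8)·e^(5(t-8))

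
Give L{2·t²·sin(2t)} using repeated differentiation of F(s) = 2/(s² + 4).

F(s) = 2/(s² + 4). F'(s) = -4s/(s² + 4)². F''(s) = -4(4 - 3s²)/(s² + 4)³ = (12s² - 16)/(s² + 4)³. So L{t²·sin(2t)} = (-1)² F''(s) = (12s² - 16)/(s² + 4)³. Then L{2·t²·sin(2t)} = 2·(12s² - 16)/(s² + 4)³ = (24s² - 32)/(s² + 4)³

Final answer: (24s² - 32)/(s² + 4)³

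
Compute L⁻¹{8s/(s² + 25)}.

This is the form c·s/(s² + a²) with a = 5, c = 8. L⁻¹ = 8·cos(5t)

Final answer: 8·cos(5t)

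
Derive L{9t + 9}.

L{9t + 9} = 9·L{t} + 9·L{1} = 9/s² + 9/s

Final answer: 9/s² + 9/s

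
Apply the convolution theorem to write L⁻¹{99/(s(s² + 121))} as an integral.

99/(s(s² + 121)) = (1/s)·(99/(s² + 121)) = L{1}·L{9·sin(11t)}. So f(t) = 1*(9·sin(11t)) = ∫₀ᵗ 9·sin(11τ) dτ

Final answer: ∫₀ᵗ 9·sin(11τ) dτ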